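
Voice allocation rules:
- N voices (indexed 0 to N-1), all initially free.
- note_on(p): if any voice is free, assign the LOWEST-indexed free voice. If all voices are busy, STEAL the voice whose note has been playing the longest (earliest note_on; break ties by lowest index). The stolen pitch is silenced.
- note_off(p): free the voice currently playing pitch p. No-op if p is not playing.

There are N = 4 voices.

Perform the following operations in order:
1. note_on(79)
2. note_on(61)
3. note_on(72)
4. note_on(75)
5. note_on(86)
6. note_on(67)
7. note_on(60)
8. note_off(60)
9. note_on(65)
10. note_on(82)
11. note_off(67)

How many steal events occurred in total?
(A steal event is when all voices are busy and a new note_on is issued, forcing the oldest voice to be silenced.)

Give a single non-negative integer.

Op 1: note_on(79): voice 0 is free -> assigned | voices=[79 - - -]
Op 2: note_on(61): voice 1 is free -> assigned | voices=[79 61 - -]
Op 3: note_on(72): voice 2 is free -> assigned | voices=[79 61 72 -]
Op 4: note_on(75): voice 3 is free -> assigned | voices=[79 61 72 75]
Op 5: note_on(86): all voices busy, STEAL voice 0 (pitch 79, oldest) -> assign | voices=[86 61 72 75]
Op 6: note_on(67): all voices busy, STEAL voice 1 (pitch 61, oldest) -> assign | voices=[86 67 72 75]
Op 7: note_on(60): all voices busy, STEAL voice 2 (pitch 72, oldest) -> assign | voices=[86 67 60 75]
Op 8: note_off(60): free voice 2 | voices=[86 67 - 75]
Op 9: note_on(65): voice 2 is free -> assigned | voices=[86 67 65 75]
Op 10: note_on(82): all voices busy, STEAL voice 3 (pitch 75, oldest) -> assign | voices=[86 67 65 82]
Op 11: note_off(67): free voice 1 | voices=[86 - 65 82]

Answer: 4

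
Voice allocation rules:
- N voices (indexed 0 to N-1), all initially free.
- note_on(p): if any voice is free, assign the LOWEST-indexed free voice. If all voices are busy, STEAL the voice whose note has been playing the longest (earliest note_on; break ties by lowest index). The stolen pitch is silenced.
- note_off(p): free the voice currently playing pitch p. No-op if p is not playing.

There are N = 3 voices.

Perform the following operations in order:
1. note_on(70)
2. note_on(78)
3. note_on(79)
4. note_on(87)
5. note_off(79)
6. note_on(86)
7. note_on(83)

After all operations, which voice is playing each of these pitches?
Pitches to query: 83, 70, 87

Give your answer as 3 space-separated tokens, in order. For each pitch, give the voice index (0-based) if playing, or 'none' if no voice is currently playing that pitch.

Op 1: note_on(70): voice 0 is free -> assigned | voices=[70 - -]
Op 2: note_on(78): voice 1 is free -> assigned | voices=[70 78 -]
Op 3: note_on(79): voice 2 is free -> assigned | voices=[70 78 79]
Op 4: note_on(87): all voices busy, STEAL voice 0 (pitch 70, oldest) -> assign | voices=[87 78 79]
Op 5: note_off(79): free voice 2 | voices=[87 78 -]
Op 6: note_on(86): voice 2 is free -> assigned | voices=[87 78 86]
Op 7: note_on(83): all voices busy, STEAL voice 1 (pitch 78, oldest) -> assign | voices=[87 83 86]

Answer: 1 none 0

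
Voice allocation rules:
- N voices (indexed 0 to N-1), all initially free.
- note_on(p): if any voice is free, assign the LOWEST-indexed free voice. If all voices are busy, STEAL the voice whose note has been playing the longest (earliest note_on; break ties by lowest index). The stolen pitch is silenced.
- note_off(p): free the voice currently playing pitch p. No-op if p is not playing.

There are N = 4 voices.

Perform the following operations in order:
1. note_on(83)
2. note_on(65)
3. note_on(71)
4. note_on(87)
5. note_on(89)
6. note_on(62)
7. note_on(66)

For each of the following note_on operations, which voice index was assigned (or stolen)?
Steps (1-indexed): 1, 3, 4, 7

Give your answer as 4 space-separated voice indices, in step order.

Op 1: note_on(83): voice 0 is free -> assigned | voices=[83 - - -]
Op 2: note_on(65): voice 1 is free -> assigned | voices=[83 65 - -]
Op 3: note_on(71): voice 2 is free -> assigned | voices=[83 65 71 -]
Op 4: note_on(87): voice 3 is free -> assigned | voices=[83 65 71 87]
Op 5: note_on(89): all voices busy, STEAL voice 0 (pitch 83, oldest) -> assign | voices=[89 65 71 87]
Op 6: note_on(62): all voices busy, STEAL voice 1 (pitch 65, oldest) -> assign | voices=[89 62 71 87]
Op 7: note_on(66): all voices busy, STEAL voice 2 (pitch 71, oldest) -> assign | voices=[89 62 66 87]

Answer: 0 2 3 2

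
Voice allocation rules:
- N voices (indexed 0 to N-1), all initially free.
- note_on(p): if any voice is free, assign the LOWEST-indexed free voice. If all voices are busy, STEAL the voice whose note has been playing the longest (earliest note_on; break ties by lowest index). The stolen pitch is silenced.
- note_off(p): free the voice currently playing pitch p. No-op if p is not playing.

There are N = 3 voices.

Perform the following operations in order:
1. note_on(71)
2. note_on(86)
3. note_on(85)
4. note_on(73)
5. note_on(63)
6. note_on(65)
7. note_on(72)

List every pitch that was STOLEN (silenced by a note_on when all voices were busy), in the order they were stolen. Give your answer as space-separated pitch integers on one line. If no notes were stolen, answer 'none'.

Answer: 71 86 85 73

Derivation:
Op 1: note_on(71): voice 0 is free -> assigned | voices=[71 - -]
Op 2: note_on(86): voice 1 is free -> assigned | voices=[71 86 -]
Op 3: note_on(85): voice 2 is free -> assigned | voices=[71 86 85]
Op 4: note_on(73): all voices busy, STEAL voice 0 (pitch 71, oldest) -> assign | voices=[73 86 85]
Op 5: note_on(63): all voices busy, STEAL voice 1 (pitch 86, oldest) -> assign | voices=[73 63 85]
Op 6: note_on(65): all voices busy, STEAL voice 2 (pitch 85, oldest) -> assign | voices=[73 63 65]
Op 7: note_on(72): all voices busy, STEAL voice 0 (pitch 73, oldest) -> assign | voices=[72 63 65]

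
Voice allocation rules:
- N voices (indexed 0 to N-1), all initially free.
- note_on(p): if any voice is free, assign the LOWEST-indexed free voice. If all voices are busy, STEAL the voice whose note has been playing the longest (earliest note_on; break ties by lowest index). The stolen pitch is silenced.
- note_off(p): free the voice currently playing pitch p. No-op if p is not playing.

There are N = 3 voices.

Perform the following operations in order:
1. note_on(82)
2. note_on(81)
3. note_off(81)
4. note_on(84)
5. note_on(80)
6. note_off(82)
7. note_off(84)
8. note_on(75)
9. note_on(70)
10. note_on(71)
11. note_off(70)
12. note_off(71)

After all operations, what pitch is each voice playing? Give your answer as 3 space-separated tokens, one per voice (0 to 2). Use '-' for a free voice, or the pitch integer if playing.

Answer: 75 - -

Derivation:
Op 1: note_on(82): voice 0 is free -> assigned | voices=[82 - -]
Op 2: note_on(81): voice 1 is free -> assigned | voices=[82 81 -]
Op 3: note_off(81): free voice 1 | voices=[82 - -]
Op 4: note_on(84): voice 1 is free -> assigned | voices=[82 84 -]
Op 5: note_on(80): voice 2 is free -> assigned | voices=[82 84 80]
Op 6: note_off(82): free voice 0 | voices=[- 84 80]
Op 7: note_off(84): free voice 1 | voices=[- - 80]
Op 8: note_on(75): voice 0 is free -> assigned | voices=[75 - 80]
Op 9: note_on(70): voice 1 is free -> assigned | voices=[75 70 80]
Op 10: note_on(71): all voices busy, STEAL voice 2 (pitch 80, oldest) -> assign | voices=[75 70 71]
Op 11: note_off(70): free voice 1 | voices=[75 - 71]
Op 12: note_off(71): free voice 2 | voices=[75 - -]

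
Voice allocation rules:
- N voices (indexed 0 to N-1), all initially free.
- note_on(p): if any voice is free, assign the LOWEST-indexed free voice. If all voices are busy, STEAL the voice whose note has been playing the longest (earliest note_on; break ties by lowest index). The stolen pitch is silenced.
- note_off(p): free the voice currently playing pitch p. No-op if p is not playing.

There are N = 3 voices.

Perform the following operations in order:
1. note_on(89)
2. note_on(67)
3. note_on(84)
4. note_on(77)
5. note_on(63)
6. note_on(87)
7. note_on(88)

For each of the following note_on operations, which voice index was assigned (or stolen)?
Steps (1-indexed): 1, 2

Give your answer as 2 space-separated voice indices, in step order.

Op 1: note_on(89): voice 0 is free -> assigned | voices=[89 - -]
Op 2: note_on(67): voice 1 is free -> assigned | voices=[89 67 -]
Op 3: note_on(84): voice 2 is free -> assigned | voices=[89 67 84]
Op 4: note_on(77): all voices busy, STEAL voice 0 (pitch 89, oldest) -> assign | voices=[77 67 84]
Op 5: note_on(63): all voices busy, STEAL voice 1 (pitch 67, oldest) -> assign | voices=[77 63 84]
Op 6: note_on(87): all voices busy, STEAL voice 2 (pitch 84, oldest) -> assign | voices=[77 63 87]
Op 7: note_on(88): all voices busy, STEAL voice 0 (pitch 77, oldest) -> assign | voices=[88 63 87]

Answer: 0 1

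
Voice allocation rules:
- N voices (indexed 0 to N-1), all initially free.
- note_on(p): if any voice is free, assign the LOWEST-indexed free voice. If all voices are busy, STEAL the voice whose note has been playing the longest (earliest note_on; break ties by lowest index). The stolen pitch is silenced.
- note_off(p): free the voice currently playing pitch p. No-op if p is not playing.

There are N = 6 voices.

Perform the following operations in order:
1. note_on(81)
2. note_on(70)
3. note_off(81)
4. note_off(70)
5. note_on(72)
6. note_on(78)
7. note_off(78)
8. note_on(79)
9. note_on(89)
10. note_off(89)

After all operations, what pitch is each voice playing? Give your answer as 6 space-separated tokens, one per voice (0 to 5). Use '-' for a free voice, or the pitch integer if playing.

Op 1: note_on(81): voice 0 is free -> assigned | voices=[81 - - - - -]
Op 2: note_on(70): voice 1 is free -> assigned | voices=[81 70 - - - -]
Op 3: note_off(81): free voice 0 | voices=[- 70 - - - -]
Op 4: note_off(70): free voice 1 | voices=[- - - - - -]
Op 5: note_on(72): voice 0 is free -> assigned | voices=[72 - - - - -]
Op 6: note_on(78): voice 1 is free -> assigned | voices=[72 78 - - - -]
Op 7: note_off(78): free voice 1 | voices=[72 - - - - -]
Op 8: note_on(79): voice 1 is free -> assigned | voices=[72 79 - - - -]
Op 9: note_on(89): voice 2 is free -> assigned | voices=[72 79 89 - - -]
Op 10: note_off(89): free voice 2 | voices=[72 79 - - - -]

Answer: 72 79 - - - -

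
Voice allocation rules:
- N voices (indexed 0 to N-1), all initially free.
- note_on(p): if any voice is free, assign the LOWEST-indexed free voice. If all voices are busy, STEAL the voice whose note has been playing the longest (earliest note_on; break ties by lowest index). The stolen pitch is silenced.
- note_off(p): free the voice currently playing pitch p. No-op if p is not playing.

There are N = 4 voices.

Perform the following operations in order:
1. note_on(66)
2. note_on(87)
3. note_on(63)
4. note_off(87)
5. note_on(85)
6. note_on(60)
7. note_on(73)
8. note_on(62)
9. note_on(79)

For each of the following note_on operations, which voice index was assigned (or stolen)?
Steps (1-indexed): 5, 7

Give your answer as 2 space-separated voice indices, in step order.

Op 1: note_on(66): voice 0 is free -> assigned | voices=[66 - - -]
Op 2: note_on(87): voice 1 is free -> assigned | voices=[66 87 - -]
Op 3: note_on(63): voice 2 is free -> assigned | voices=[66 87 63 -]
Op 4: note_off(87): free voice 1 | voices=[66 - 63 -]
Op 5: note_on(85): voice 1 is free -> assigned | voices=[66 85 63 -]
Op 6: note_on(60): voice 3 is free -> assigned | voices=[66 85 63 60]
Op 7: note_on(73): all voices busy, STEAL voice 0 (pitch 66, oldest) -> assign | voices=[73 85 63 60]
Op 8: note_on(62): all voices busy, STEAL voice 2 (pitch 63, oldest) -> assign | voices=[73 85 62 60]
Op 9: note_on(79): all voices busy, STEAL voice 1 (pitch 85, oldest) -> assign | voices=[73 79 62 60]

Answer: 1 0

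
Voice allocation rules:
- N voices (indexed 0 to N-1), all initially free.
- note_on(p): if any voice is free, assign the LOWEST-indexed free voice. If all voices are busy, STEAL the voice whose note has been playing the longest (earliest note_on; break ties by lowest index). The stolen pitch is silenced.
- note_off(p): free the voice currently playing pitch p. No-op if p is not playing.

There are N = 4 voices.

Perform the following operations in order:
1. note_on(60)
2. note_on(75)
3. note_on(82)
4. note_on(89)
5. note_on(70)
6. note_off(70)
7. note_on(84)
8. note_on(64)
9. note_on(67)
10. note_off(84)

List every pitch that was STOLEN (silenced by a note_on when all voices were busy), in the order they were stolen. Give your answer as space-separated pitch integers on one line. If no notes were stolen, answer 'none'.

Answer: 60 75 82

Derivation:
Op 1: note_on(60): voice 0 is free -> assigned | voices=[60 - - -]
Op 2: note_on(75): voice 1 is free -> assigned | voices=[60 75 - -]
Op 3: note_on(82): voice 2 is free -> assigned | voices=[60 75 82 -]
Op 4: note_on(89): voice 3 is free -> assigned | voices=[60 75 82 89]
Op 5: note_on(70): all voices busy, STEAL voice 0 (pitch 60, oldest) -> assign | voices=[70 75 82 89]
Op 6: note_off(70): free voice 0 | voices=[- 75 82 89]
Op 7: note_on(84): voice 0 is free -> assigned | voices=[84 75 82 89]
Op 8: note_on(64): all voices busy, STEAL voice 1 (pitch 75, oldest) -> assign | voices=[84 64 82 89]
Op 9: note_on(67): all voices busy, STEAL voice 2 (pitch 82, oldest) -> assign | voices=[84 64 67 89]
Op 10: note_off(84): free voice 0 | voices=[- 64 67 89]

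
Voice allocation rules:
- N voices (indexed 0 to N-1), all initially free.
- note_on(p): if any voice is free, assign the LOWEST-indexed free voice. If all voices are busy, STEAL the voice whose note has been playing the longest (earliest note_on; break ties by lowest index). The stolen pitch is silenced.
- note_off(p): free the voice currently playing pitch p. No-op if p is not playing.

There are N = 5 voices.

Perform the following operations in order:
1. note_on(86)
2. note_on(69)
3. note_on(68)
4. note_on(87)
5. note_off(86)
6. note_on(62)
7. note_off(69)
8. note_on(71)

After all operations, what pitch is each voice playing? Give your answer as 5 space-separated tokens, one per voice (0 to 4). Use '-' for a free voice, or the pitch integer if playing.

Answer: 62 71 68 87 -

Derivation:
Op 1: note_on(86): voice 0 is free -> assigned | voices=[86 - - - -]
Op 2: note_on(69): voice 1 is free -> assigned | voices=[86 69 - - -]
Op 3: note_on(68): voice 2 is free -> assigned | voices=[86 69 68 - -]
Op 4: note_on(87): voice 3 is free -> assigned | voices=[86 69 68 87 -]
Op 5: note_off(86): free voice 0 | voices=[- 69 68 87 -]
Op 6: note_on(62): voice 0 is free -> assigned | voices=[62 69 68 87 -]
Op 7: note_off(69): free voice 1 | voices=[62 - 68 87 -]
Op 8: note_on(71): voice 1 is free -> assigned | voices=[62 71 68 87 -]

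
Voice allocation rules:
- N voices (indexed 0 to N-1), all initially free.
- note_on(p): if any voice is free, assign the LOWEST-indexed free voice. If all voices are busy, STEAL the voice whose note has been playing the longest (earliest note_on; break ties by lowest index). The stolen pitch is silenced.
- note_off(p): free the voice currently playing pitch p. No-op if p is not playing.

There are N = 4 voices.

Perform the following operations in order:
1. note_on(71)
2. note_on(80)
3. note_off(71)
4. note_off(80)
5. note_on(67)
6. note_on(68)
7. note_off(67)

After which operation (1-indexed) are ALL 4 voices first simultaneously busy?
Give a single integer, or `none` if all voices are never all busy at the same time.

Answer: none

Derivation:
Op 1: note_on(71): voice 0 is free -> assigned | voices=[71 - - -]
Op 2: note_on(80): voice 1 is free -> assigned | voices=[71 80 - -]
Op 3: note_off(71): free voice 0 | voices=[- 80 - -]
Op 4: note_off(80): free voice 1 | voices=[- - - -]
Op 5: note_on(67): voice 0 is free -> assigned | voices=[67 - - -]
Op 6: note_on(68): voice 1 is free -> assigned | voices=[67 68 - -]
Op 7: note_off(67): free voice 0 | voices=[- 68 - -]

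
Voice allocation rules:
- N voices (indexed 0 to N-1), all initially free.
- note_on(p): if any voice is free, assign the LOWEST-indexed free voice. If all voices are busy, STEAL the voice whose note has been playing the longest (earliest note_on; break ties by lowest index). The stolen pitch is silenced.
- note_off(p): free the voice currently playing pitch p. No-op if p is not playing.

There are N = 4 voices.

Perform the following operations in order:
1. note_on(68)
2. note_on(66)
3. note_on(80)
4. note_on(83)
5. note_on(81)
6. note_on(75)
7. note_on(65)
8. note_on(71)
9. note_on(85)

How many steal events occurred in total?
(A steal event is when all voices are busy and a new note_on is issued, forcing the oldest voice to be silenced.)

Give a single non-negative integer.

Op 1: note_on(68): voice 0 is free -> assigned | voices=[68 - - -]
Op 2: note_on(66): voice 1 is free -> assigned | voices=[68 66 - -]
Op 3: note_on(80): voice 2 is free -> assigned | voices=[68 66 80 -]
Op 4: note_on(83): voice 3 is free -> assigned | voices=[68 66 80 83]
Op 5: note_on(81): all voices busy, STEAL voice 0 (pitch 68, oldest) -> assign | voices=[81 66 80 83]
Op 6: note_on(75): all voices busy, STEAL voice 1 (pitch 66, oldest) -> assign | voices=[81 75 80 83]
Op 7: note_on(65): all voices busy, STEAL voice 2 (pitch 80, oldest) -> assign | voices=[81 75 65 83]
Op 8: note_on(71): all voices busy, STEAL voice 3 (pitch 83, oldest) -> assign | voices=[81 75 65 71]
Op 9: note_on(85): all voices busy, STEAL voice 0 (pitch 81, oldest) -> assign | voices=[85 75 65 71]

Answer: 5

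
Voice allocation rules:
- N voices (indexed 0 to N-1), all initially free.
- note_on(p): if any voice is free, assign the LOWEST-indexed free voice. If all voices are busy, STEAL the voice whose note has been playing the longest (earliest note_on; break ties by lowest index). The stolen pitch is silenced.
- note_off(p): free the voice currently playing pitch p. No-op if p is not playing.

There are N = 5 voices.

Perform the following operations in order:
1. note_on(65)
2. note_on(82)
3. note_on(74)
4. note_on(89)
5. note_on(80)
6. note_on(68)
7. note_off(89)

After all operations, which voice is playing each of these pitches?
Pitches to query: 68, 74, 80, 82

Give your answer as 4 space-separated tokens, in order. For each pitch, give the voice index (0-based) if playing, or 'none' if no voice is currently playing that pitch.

Op 1: note_on(65): voice 0 is free -> assigned | voices=[65 - - - -]
Op 2: note_on(82): voice 1 is free -> assigned | voices=[65 82 - - -]
Op 3: note_on(74): voice 2 is free -> assigned | voices=[65 82 74 - -]
Op 4: note_on(89): voice 3 is free -> assigned | voices=[65 82 74 89 -]
Op 5: note_on(80): voice 4 is free -> assigned | voices=[65 82 74 89 80]
Op 6: note_on(68): all voices busy, STEAL voice 0 (pitch 65, oldest) -> assign | voices=[68 82 74 89 80]
Op 7: note_off(89): free voice 3 | voices=[68 82 74 - 80]

Answer: 0 2 4 1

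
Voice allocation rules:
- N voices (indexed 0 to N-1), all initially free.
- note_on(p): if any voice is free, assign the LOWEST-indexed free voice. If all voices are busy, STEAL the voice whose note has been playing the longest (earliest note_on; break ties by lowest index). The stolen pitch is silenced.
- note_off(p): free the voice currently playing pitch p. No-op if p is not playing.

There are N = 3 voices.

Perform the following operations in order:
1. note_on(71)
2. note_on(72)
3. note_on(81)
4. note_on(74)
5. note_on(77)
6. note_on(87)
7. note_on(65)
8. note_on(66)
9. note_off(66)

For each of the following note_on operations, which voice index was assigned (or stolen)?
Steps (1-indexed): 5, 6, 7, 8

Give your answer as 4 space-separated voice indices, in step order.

Op 1: note_on(71): voice 0 is free -> assigned | voices=[71 - -]
Op 2: note_on(72): voice 1 is free -> assigned | voices=[71 72 -]
Op 3: note_on(81): voice 2 is free -> assigned | voices=[71 72 81]
Op 4: note_on(74): all voices busy, STEAL voice 0 (pitch 71, oldest) -> assign | voices=[74 72 81]
Op 5: note_on(77): all voices busy, STEAL voice 1 (pitch 72, oldest) -> assign | voices=[74 77 81]
Op 6: note_on(87): all voices busy, STEAL voice 2 (pitch 81, oldest) -> assign | voices=[74 77 87]
Op 7: note_on(65): all voices busy, STEAL voice 0 (pitch 74, oldest) -> assign | voices=[65 77 87]
Op 8: note_on(66): all voices busy, STEAL voice 1 (pitch 77, oldest) -> assign | voices=[65 66 87]
Op 9: note_off(66): free voice 1 | voices=[65 - 87]

Answer: 1 2 0 1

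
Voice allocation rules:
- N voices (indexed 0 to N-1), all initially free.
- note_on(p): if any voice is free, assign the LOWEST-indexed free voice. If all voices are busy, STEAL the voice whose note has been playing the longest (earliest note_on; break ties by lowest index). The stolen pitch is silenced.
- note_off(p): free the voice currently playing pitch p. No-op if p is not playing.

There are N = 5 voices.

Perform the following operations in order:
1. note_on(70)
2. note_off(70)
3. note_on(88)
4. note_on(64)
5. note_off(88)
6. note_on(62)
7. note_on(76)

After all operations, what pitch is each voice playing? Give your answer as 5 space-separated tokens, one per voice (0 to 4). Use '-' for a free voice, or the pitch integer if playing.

Op 1: note_on(70): voice 0 is free -> assigned | voices=[70 - - - -]
Op 2: note_off(70): free voice 0 | voices=[- - - - -]
Op 3: note_on(88): voice 0 is free -> assigned | voices=[88 - - - -]
Op 4: note_on(64): voice 1 is free -> assigned | voices=[88 64 - - -]
Op 5: note_off(88): free voice 0 | voices=[- 64 - - -]
Op 6: note_on(62): voice 0 is free -> assigned | voices=[62 64 - - -]
Op 7: note_on(76): voice 2 is free -> assigned | voices=[62 64 76 - -]

Answer: 62 64 76 - -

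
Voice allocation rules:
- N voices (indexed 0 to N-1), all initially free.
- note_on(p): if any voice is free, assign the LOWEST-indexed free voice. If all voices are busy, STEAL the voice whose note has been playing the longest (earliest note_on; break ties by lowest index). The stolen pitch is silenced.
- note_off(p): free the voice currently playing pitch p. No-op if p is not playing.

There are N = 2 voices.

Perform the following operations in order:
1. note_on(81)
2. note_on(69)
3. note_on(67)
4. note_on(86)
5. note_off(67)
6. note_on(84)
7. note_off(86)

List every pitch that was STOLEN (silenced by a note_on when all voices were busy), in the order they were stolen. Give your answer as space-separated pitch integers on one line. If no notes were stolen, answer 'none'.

Op 1: note_on(81): voice 0 is free -> assigned | voices=[81 -]
Op 2: note_on(69): voice 1 is free -> assigned | voices=[81 69]
Op 3: note_on(67): all voices busy, STEAL voice 0 (pitch 81, oldest) -> assign | voices=[67 69]
Op 4: note_on(86): all voices busy, STEAL voice 1 (pitch 69, oldest) -> assign | voices=[67 86]
Op 5: note_off(67): free voice 0 | voices=[- 86]
Op 6: note_on(84): voice 0 is free -> assigned | voices=[84 86]
Op 7: note_off(86): free voice 1 | voices=[84 -]

Answer: 81 69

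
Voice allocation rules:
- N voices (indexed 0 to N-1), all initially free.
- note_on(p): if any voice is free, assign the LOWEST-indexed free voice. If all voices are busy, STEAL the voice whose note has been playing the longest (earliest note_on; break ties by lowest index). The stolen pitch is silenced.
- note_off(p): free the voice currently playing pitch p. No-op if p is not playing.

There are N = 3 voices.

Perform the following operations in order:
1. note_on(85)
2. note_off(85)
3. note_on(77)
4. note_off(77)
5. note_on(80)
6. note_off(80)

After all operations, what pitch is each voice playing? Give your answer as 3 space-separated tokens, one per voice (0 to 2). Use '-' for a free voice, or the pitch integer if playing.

Op 1: note_on(85): voice 0 is free -> assigned | voices=[85 - -]
Op 2: note_off(85): free voice 0 | voices=[- - -]
Op 3: note_on(77): voice 0 is free -> assigned | voices=[77 - -]
Op 4: note_off(77): free voice 0 | voices=[- - -]
Op 5: note_on(80): voice 0 is free -> assigned | voices=[80 - -]
Op 6: note_off(80): free voice 0 | voices=[- - -]

Answer: - - -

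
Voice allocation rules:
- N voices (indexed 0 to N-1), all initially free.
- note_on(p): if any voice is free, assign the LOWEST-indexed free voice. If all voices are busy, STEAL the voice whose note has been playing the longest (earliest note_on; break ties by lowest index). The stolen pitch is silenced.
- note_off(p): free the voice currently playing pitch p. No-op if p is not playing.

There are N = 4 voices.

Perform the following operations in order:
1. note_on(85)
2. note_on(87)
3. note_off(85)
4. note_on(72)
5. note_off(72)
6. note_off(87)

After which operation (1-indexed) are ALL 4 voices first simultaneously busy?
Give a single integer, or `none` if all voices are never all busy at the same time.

Answer: none

Derivation:
Op 1: note_on(85): voice 0 is free -> assigned | voices=[85 - - -]
Op 2: note_on(87): voice 1 is free -> assigned | voices=[85 87 - -]
Op 3: note_off(85): free voice 0 | voices=[- 87 - -]
Op 4: note_on(72): voice 0 is free -> assigned | voices=[72 87 - -]
Op 5: note_off(72): free voice 0 | voices=[- 87 - -]
Op 6: note_off(87): free voice 1 | voices=[- - - -]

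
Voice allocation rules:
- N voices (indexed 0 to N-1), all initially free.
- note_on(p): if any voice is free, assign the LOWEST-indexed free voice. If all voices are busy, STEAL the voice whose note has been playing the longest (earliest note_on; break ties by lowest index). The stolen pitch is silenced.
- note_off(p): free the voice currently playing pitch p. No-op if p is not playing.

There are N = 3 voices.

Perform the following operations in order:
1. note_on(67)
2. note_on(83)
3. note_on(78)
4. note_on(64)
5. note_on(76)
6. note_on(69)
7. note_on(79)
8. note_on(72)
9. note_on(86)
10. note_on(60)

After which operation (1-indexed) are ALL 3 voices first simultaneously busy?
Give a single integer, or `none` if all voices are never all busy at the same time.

Answer: 3

Derivation:
Op 1: note_on(67): voice 0 is free -> assigned | voices=[67 - -]
Op 2: note_on(83): voice 1 is free -> assigned | voices=[67 83 -]
Op 3: note_on(78): voice 2 is free -> assigned | voices=[67 83 78]
Op 4: note_on(64): all voices busy, STEAL voice 0 (pitch 67, oldest) -> assign | voices=[64 83 78]
Op 5: note_on(76): all voices busy, STEAL voice 1 (pitch 83, oldest) -> assign | voices=[64 76 78]
Op 6: note_on(69): all voices busy, STEAL voice 2 (pitch 78, oldest) -> assign | voices=[64 76 69]
Op 7: note_on(79): all voices busy, STEAL voice 0 (pitch 64, oldest) -> assign | voices=[79 76 69]
Op 8: note_on(72): all voices busy, STEAL voice 1 (pitch 76, oldest) -> assign | voices=[79 72 69]
Op 9: note_on(86): all voices busy, STEAL voice 2 (pitch 69, oldest) -> assign | voices=[79 72 86]
Op 10: note_on(60): all voices busy, STEAL voice 0 (pitch 79, oldest) -> assign | voices=[60 72 86]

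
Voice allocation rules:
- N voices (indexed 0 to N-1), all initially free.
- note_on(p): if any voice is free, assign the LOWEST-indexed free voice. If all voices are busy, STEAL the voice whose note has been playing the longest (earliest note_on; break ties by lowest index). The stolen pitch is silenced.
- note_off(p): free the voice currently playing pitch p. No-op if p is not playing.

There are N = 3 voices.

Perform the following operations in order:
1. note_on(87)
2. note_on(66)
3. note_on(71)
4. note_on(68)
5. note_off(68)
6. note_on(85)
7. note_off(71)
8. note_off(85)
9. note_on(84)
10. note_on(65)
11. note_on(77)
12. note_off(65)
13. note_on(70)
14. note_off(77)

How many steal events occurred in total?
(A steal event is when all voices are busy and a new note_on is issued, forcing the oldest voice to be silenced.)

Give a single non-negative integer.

Answer: 2

Derivation:
Op 1: note_on(87): voice 0 is free -> assigned | voices=[87 - -]
Op 2: note_on(66): voice 1 is free -> assigned | voices=[87 66 -]
Op 3: note_on(71): voice 2 is free -> assigned | voices=[87 66 71]
Op 4: note_on(68): all voices busy, STEAL voice 0 (pitch 87, oldest) -> assign | voices=[68 66 71]
Op 5: note_off(68): free voice 0 | voices=[- 66 71]
Op 6: note_on(85): voice 0 is free -> assigned | voices=[85 66 71]
Op 7: note_off(71): free voice 2 | voices=[85 66 -]
Op 8: note_off(85): free voice 0 | voices=[- 66 -]
Op 9: note_on(84): voice 0 is free -> assigned | voices=[84 66 -]
Op 10: note_on(65): voice 2 is free -> assigned | voices=[84 66 65]
Op 11: note_on(77): all voices busy, STEAL voice 1 (pitch 66, oldest) -> assign | voices=[84 77 65]
Op 12: note_off(65): free voice 2 | voices=[84 77 -]
Op 13: note_on(70): voice 2 is free -> assigned | voices=[84 77 70]
Op 14: note_off(77): free voice 1 | voices=[84 - 70]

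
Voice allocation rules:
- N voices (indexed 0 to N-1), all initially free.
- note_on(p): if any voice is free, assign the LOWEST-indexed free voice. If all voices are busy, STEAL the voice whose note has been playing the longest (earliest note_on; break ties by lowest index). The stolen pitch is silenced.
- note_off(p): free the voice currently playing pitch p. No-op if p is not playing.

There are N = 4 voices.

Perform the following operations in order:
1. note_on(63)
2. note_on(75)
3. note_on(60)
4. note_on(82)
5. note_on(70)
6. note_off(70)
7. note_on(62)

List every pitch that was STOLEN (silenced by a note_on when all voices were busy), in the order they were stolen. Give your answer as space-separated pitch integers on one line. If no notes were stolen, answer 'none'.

Op 1: note_on(63): voice 0 is free -> assigned | voices=[63 - - -]
Op 2: note_on(75): voice 1 is free -> assigned | voices=[63 75 - -]
Op 3: note_on(60): voice 2 is free -> assigned | voices=[63 75 60 -]
Op 4: note_on(82): voice 3 is free -> assigned | voices=[63 75 60 82]
Op 5: note_on(70): all voices busy, STEAL voice 0 (pitch 63, oldest) -> assign | voices=[70 75 60 82]
Op 6: note_off(70): free voice 0 | voices=[- 75 60 82]
Op 7: note_on(62): voice 0 is free -> assigned | voices=[62 75 60 82]

Answer: 63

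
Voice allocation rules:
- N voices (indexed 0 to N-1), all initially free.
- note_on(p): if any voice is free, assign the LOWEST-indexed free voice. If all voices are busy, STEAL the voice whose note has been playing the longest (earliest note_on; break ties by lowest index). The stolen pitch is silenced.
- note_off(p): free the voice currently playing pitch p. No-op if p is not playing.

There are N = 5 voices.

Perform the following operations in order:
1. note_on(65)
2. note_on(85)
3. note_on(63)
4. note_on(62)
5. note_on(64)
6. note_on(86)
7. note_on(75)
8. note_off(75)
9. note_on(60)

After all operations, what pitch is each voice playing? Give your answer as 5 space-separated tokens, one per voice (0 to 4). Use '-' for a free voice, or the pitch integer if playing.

Op 1: note_on(65): voice 0 is free -> assigned | voices=[65 - - - -]
Op 2: note_on(85): voice 1 is free -> assigned | voices=[65 85 - - -]
Op 3: note_on(63): voice 2 is free -> assigned | voices=[65 85 63 - -]
Op 4: note_on(62): voice 3 is free -> assigned | voices=[65 85 63 62 -]
Op 5: note_on(64): voice 4 is free -> assigned | voices=[65 85 63 62 64]
Op 6: note_on(86): all voices busy, STEAL voice 0 (pitch 65, oldest) -> assign | voices=[86 85 63 62 64]
Op 7: note_on(75): all voices busy, STEAL voice 1 (pitch 85, oldest) -> assign | voices=[86 75 63 62 64]
Op 8: note_off(75): free voice 1 | voices=[86 - 63 62 64]
Op 9: note_on(60): voice 1 is free -> assigned | voices=[86 60 63 62 64]

Answer: 86 60 63 62 64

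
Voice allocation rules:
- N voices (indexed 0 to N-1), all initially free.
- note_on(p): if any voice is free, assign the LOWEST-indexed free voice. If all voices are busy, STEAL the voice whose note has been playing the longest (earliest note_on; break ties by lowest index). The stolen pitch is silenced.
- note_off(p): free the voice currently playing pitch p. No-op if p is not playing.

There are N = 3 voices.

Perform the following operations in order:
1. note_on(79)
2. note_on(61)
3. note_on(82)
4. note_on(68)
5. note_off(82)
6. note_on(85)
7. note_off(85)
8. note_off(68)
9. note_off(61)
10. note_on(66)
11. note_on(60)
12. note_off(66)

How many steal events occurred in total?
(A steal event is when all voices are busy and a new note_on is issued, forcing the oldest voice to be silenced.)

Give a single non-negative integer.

Answer: 1

Derivation:
Op 1: note_on(79): voice 0 is free -> assigned | voices=[79 - -]
Op 2: note_on(61): voice 1 is free -> assigned | voices=[79 61 -]
Op 3: note_on(82): voice 2 is free -> assigned | voices=[79 61 82]
Op 4: note_on(68): all voices busy, STEAL voice 0 (pitch 79, oldest) -> assign | voices=[68 61 82]
Op 5: note_off(82): free voice 2 | voices=[68 61 -]
Op 6: note_on(85): voice 2 is free -> assigned | voices=[68 61 85]
Op 7: note_off(85): free voice 2 | voices=[68 61 -]
Op 8: note_off(68): free voice 0 | voices=[- 61 -]
Op 9: note_off(61): free voice 1 | voices=[- - -]
Op 10: note_on(66): voice 0 is free -> assigned | voices=[66 - -]
Op 11: note_on(60): voice 1 is free -> assigned | voices=[66 60 -]
Op 12: note_off(66): free voice 0 | voices=[- 60 -]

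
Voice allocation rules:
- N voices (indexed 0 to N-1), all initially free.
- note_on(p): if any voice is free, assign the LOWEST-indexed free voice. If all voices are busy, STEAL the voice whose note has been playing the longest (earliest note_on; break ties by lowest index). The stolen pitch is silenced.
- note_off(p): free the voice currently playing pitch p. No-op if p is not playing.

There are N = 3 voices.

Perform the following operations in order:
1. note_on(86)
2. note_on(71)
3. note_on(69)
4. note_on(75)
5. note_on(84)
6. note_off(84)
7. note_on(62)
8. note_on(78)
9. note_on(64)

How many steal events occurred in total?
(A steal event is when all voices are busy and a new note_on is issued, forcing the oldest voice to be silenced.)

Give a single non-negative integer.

Op 1: note_on(86): voice 0 is free -> assigned | voices=[86 - -]
Op 2: note_on(71): voice 1 is free -> assigned | voices=[86 71 -]
Op 3: note_on(69): voice 2 is free -> assigned | voices=[86 71 69]
Op 4: note_on(75): all voices busy, STEAL voice 0 (pitch 86, oldest) -> assign | voices=[75 71 69]
Op 5: note_on(84): all voices busy, STEAL voice 1 (pitch 71, oldest) -> assign | voices=[75 84 69]
Op 6: note_off(84): free voice 1 | voices=[75 - 69]
Op 7: note_on(62): voice 1 is free -> assigned | voices=[75 62 69]
Op 8: note_on(78): all voices busy, STEAL voice 2 (pitch 69, oldest) -> assign | voices=[75 62 78]
Op 9: note_on(64): all voices busy, STEAL voice 0 (pitch 75, oldest) -> assign | voices=[64 62 78]

Answer: 4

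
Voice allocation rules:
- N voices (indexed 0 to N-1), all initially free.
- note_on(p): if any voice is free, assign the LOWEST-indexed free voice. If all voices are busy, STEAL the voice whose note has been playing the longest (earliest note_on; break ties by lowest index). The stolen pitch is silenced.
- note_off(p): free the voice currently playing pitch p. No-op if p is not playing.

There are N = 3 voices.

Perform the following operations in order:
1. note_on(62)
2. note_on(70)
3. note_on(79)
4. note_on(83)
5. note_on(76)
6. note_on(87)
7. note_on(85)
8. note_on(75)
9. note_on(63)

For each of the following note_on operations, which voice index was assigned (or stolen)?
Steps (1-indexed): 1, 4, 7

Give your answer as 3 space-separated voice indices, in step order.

Answer: 0 0 0

Derivation:
Op 1: note_on(62): voice 0 is free -> assigned | voices=[62 - -]
Op 2: note_on(70): voice 1 is free -> assigned | voices=[62 70 -]
Op 3: note_on(79): voice 2 is free -> assigned | voices=[62 70 79]
Op 4: note_on(83): all voices busy, STEAL voice 0 (pitch 62, oldest) -> assign | voices=[83 70 79]
Op 5: note_on(76): all voices busy, STEAL voice 1 (pitch 70, oldest) -> assign | voices=[83 76 79]
Op 6: note_on(87): all voices busy, STEAL voice 2 (pitch 79, oldest) -> assign | voices=[83 76 87]
Op 7: note_on(85): all voices busy, STEAL voice 0 (pitch 83, oldest) -> assign | voices=[85 76 87]
Op 8: note_on(75): all voices busy, STEAL voice 1 (pitch 76, oldest) -> assign | voices=[85 75 87]
Op 9: note_on(63): all voices busy, STEAL voice 2 (pitch 87, oldest) -> assign | voices=[85 75 63]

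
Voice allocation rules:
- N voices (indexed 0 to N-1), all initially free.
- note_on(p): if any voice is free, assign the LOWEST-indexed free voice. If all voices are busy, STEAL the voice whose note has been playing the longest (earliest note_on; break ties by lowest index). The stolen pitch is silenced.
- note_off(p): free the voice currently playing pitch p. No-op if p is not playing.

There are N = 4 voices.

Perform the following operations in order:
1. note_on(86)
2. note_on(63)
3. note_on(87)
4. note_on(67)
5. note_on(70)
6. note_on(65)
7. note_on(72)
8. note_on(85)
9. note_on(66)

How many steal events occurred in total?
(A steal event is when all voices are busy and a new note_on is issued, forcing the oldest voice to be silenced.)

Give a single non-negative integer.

Answer: 5

Derivation:
Op 1: note_on(86): voice 0 is free -> assigned | voices=[86 - - -]
Op 2: note_on(63): voice 1 is free -> assigned | voices=[86 63 - -]
Op 3: note_on(87): voice 2 is free -> assigned | voices=[86 63 87 -]
Op 4: note_on(67): voice 3 is free -> assigned | voices=[86 63 87 67]
Op 5: note_on(70): all voices busy, STEAL voice 0 (pitch 86, oldest) -> assign | voices=[70 63 87 67]
Op 6: note_on(65): all voices busy, STEAL voice 1 (pitch 63, oldest) -> assign | voices=[70 65 87 67]
Op 7: note_on(72): all voices busy, STEAL voice 2 (pitch 87, oldest) -> assign | voices=[70 65 72 67]
Op 8: note_on(85): all voices busy, STEAL voice 3 (pitch 67, oldest) -> assign | voices=[70 65 72 85]
Op 9: note_on(66): all voices busy, STEAL voice 0 (pitch 70, oldest) -> assign | voices=[66 65 72 85]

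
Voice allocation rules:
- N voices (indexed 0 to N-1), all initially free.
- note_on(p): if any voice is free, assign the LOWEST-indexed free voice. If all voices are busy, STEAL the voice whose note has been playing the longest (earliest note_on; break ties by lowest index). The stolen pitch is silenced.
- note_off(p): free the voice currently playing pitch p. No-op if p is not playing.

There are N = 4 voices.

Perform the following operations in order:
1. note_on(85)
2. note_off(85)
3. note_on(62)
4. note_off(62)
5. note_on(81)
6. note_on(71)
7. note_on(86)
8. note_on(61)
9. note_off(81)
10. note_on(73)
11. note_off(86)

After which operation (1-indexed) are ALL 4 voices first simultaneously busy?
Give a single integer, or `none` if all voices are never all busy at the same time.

Op 1: note_on(85): voice 0 is free -> assigned | voices=[85 - - -]
Op 2: note_off(85): free voice 0 | voices=[- - - -]
Op 3: note_on(62): voice 0 is free -> assigned | voices=[62 - - -]
Op 4: note_off(62): free voice 0 | voices=[- - - -]
Op 5: note_on(81): voice 0 is free -> assigned | voices=[81 - - -]
Op 6: note_on(71): voice 1 is free -> assigned | voices=[81 71 - -]
Op 7: note_on(86): voice 2 is free -> assigned | voices=[81 71 86 -]
Op 8: note_on(61): voice 3 is free -> assigned | voices=[81 71 86 61]
Op 9: note_off(81): free voice 0 | voices=[- 71 86 61]
Op 10: note_on(73): voice 0 is free -> assigned | voices=[73 71 86 61]
Op 11: note_off(86): free voice 2 | voices=[73 71 - 61]

Answer: 8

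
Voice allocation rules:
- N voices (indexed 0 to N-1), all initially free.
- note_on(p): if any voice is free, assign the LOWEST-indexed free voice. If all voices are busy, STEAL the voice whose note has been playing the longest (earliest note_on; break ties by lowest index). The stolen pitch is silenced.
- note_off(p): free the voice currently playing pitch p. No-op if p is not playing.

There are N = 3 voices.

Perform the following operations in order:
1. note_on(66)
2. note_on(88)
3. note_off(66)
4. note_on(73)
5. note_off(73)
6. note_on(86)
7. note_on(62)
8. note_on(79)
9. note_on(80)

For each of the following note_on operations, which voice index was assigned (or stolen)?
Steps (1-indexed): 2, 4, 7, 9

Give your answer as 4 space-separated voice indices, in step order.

Op 1: note_on(66): voice 0 is free -> assigned | voices=[66 - -]
Op 2: note_on(88): voice 1 is free -> assigned | voices=[66 88 -]
Op 3: note_off(66): free voice 0 | voices=[- 88 -]
Op 4: note_on(73): voice 0 is free -> assigned | voices=[73 88 -]
Op 5: note_off(73): free voice 0 | voices=[- 88 -]
Op 6: note_on(86): voice 0 is free -> assigned | voices=[86 88 -]
Op 7: note_on(62): voice 2 is free -> assigned | voices=[86 88 62]
Op 8: note_on(79): all voices busy, STEAL voice 1 (pitch 88, oldest) -> assign | voices=[86 79 62]
Op 9: note_on(80): all voices busy, STEAL voice 0 (pitch 86, oldest) -> assign | voices=[80 79 62]

Answer: 1 0 2 0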